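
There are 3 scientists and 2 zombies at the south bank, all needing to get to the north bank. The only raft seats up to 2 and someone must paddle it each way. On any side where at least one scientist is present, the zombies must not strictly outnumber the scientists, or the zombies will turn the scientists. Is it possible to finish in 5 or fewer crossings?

No

Counting alone: each trip to the north bank takes at most 2 across and each return brings at least 1 back, so after t trips out (and t−1 returns) at most 2t − (t−1) of the 5 are across; that first reaches 5 at t = 4, so at least 7 crossings are needed.
Since 5 < 7, 5 crossings cannot be enough. (The shortest complete plan in fact takes 7:)
1. 2 zombies → the north bank.  (the south bank: 3S 0Z; the north bank: 0S 2Z)
2. 1 zombie ← the south bank.  (the south bank: 3S 1Z; the north bank: 0S 1Z)
3. 2 scientists → the north bank.  (the south bank: 1S 1Z; the north bank: 2S 1Z)
4. 1 scientist ← the south bank.  (the south bank: 2S 1Z; the north bank: 1S 1Z)
5. 1 scientist and 1 zombie → the north bank.  (the south bank: 1S 0Z; the north bank: 2S 2Z)
6. 1 zombie ← the south bank.  (the south bank: 1S 1Z; the north bank: 2S 1Z)
7. 1 scientist and 1 zombie → the north bank.  (the south bank: 0S 0Z; the north bank: 3S 2Z)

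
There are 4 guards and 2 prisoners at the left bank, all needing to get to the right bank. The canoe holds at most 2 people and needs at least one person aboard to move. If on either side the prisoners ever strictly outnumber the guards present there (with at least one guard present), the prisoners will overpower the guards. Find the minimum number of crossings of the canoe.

Counting alone: each trip to the right bank takes at most 2 across and each return brings at least 1 back, so after t trips out (and t−1 returns) at most 2t − (t−1) of the 6 are across; that first reaches 6 at t = 5, so at least 9 crossings are needed.
The plan below uses exactly 9 crossings, so it is optimal:
1. 2 prisoners → the right bank.  (the left bank: 4G 0P; the right bank: 0G 2P)
2. 1 prisoner ← the left bank.  (the left bank: 4G 1P; the right bank: 0G 1P)
3. 2 guards → the right bank.  (the left bank: 2G 1P; the right bank: 2G 1P)
4. 1 prisoner ← the left bank.  (the left bank: 2G 2P; the right bank: 2G 0P)
5. 2 prisoners → the right bank.  (the left bank: 2G 0P; the right bank: 2G 2P)
6. 1 prisoner ← the left bank.  (the left bank: 2G 1P; the right bank: 2G 1P)
7. 1 guard and 1 prisoner → the right bank.  (the left bank: 1G 0P; the right bank: 3G 2P)
8. 1 prisoner ← the left bank.  (the left bank: 1G 1P; the right bank: 3G 1P)
9. 1 guard and 1 prisoner → the right bank.  (the left bank: 0G 0P; the right bank: 4G 2P)

9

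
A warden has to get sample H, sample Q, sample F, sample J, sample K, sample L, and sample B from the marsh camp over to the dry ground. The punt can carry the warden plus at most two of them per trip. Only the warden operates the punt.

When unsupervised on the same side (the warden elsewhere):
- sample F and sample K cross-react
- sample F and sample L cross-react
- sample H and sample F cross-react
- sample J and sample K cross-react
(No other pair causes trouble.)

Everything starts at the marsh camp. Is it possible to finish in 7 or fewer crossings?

Yes — this plan uses 7 crossings (≤ 7):
1. Warden goes to the dry ground with sample F and sample J.  [the marsh camp: sample B, sample H, sample K, sample L, sample Q | the dry ground: sample F, sample J]
2. Warden goes back to the marsh camp alone.  [the marsh camp: sample B, sample H, sample K, sample L, sample Q | the dry ground: sample F, sample J]
3. Warden goes to the dry ground with sample B and sample Q.  [the marsh camp: sample H, sample K, sample L | the dry ground: sample B, sample F, sample J, sample Q]
4. Warden goes back to the marsh camp alone.  [the marsh camp: sample H, sample K, sample L | the dry ground: sample B, sample F, sample J, sample Q]
5. Warden goes to the dry ground with sample H and sample L.  [the marsh camp: sample K | the dry ground: sample B, sample F, sample H, sample J, sample L, sample Q]
6. Warden goes back to the marsh camp with sample F.  [the marsh camp: sample F, sample K | the dry ground: sample B, sample H, sample J, sample L, sample Q]
7. Warden goes to the dry ground with sample F and sample K.  [the marsh camp: — | the dry ground: sample B, sample F, sample H, sample J, sample K, sample L, sample Q]

Yes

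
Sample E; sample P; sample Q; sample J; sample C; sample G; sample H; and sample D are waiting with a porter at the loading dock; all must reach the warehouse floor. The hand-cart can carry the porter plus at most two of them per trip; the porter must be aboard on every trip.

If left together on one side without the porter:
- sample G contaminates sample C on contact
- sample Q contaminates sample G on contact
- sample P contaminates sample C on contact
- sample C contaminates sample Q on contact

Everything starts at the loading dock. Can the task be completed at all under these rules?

1. Porter goes to the warehouse floor with sample C and sample Q.
2. Porter goes back to the loading dock with sample Q.
3. Porter goes to the warehouse floor with sample E and sample Q.
4. Porter goes back to the loading dock with sample Q.
5. Porter goes to the warehouse floor with sample P and sample Q.
6. Porter goes back to the loading dock with sample C.
7. Porter goes to the warehouse floor with sample C and sample J.
8. Porter goes back to the loading dock with sample C.
9. Porter goes to the warehouse floor with sample C and sample H.
10. Porter goes back to the loading dock with sample C.
11. Porter goes to the warehouse floor with sample C and sample D.
12. Porter goes back to the loading dock with sample C.
13. Porter goes to the warehouse floor with sample C and sample G.

Yes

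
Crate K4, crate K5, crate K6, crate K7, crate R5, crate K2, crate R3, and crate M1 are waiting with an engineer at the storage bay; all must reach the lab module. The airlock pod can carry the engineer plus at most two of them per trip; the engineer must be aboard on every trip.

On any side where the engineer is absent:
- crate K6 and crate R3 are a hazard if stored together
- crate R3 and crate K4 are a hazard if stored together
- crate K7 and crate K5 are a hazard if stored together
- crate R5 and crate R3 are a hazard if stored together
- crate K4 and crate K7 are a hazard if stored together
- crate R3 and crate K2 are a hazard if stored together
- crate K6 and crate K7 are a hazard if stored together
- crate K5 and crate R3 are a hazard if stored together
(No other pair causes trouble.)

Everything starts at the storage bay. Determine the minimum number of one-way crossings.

Counting alone: the engineer can take at most 2 across per trip to the lab module, so moving all 8 needs at least 4 loaded trips out, with a return between consecutive ones — at least 7 crossings.
The safety rule pushes this higher. Following every safe sequence of crossings, the most of the 8 that can be at the lab module as the airlock pod arrives there on crossings 7, 9 is 6, 7 respectively — never all 8.
So no plan with fewer than 11 crossings exists, and this one achieves 11:
1. Engineer goes to the lab module with crate K7 and crate R3.  [the storage bay: crate K2, crate K4, crate K5, crate K6, crate M1, crate R5 | the lab module: crate K7, crate R3]
2. Engineer goes back to the storage bay alone.  [the storage bay: crate K2, crate K4, crate K5, crate K6, crate M1, crate R5 | the lab module: crate K7, crate R3]
3. Engineer goes to the lab module with crate M1.  [the storage bay: crate K2, crate K4, crate K5, crate K6, crate R5 | the lab module: crate K7, crate M1, crate R3]
4. Engineer goes back to the storage bay alone.  [the storage bay: crate K2, crate K4, crate K5, crate K6, crate R5 | the lab module: crate K7, crate M1, crate R3]
5. Engineer goes to the lab module with crate K4 and crate K5.  [the storage bay: crate K2, crate K6, crate R5 | the lab module: crate K4, crate K5, crate K7, crate M1, crate R3]
6. Engineer goes back to the storage bay with crate K7 and crate R3.  [the storage bay: crate K2, crate K6, crate K7, crate R3, crate R5 | the lab module: crate K4, crate K5, crate M1]
7. Engineer goes to the lab module with crate K6 and crate R3.  [the storage bay: crate K2, crate K7, crate R5 | the lab module: crate K4, crate K5, crate K6, crate M1, crate R3]
8. Engineer goes back to the storage bay with crate R3.  [the storage bay: crate K2, crate K7, crate R3, crate R5 | the lab module: crate K4, crate K5, crate K6, crate M1]
9. Engineer goes to the lab module with crate K2 and crate R5.  [the storage bay: crate K7, crate R3 | the lab module: crate K2, crate K4, crate K5, crate K6, crate M1, crate R5]
10. Engineer goes back to the storage bay alone.  [the storage bay: crate K7, crate R3 | the lab module: crate K2, crate K4, crate K5, crate K6, crate M1, crate R5]
11. Engineer goes to the lab module with crate K7 and crate R3.  [the storage bay: — | the lab module: crate K2, crate K4, crate K5, crate K6, crate K7, crate M1, crate R3, crate R5]

11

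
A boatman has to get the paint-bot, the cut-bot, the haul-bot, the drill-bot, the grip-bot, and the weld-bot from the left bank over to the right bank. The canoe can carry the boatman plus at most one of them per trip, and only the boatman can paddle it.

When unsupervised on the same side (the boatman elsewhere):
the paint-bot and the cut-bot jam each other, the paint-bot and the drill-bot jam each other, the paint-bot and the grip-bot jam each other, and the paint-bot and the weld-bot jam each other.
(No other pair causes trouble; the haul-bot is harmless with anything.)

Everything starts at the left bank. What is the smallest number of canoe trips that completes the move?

Following every safe sequence of crossings from the start, the most of the 6 that can be at the right bank as the canoe arrives there on crossings 1, 3, 5 is 1, 2, 3 respectively; the best ever achieved is 3 of 6.
From crossing 7 on, no configuration arises that was not already reachable earlier: only 22 distinct safe configurations (who is on which side, and where the canoe is) can ever be reached, none of them has everyone across, and every continuation just revisits them. So no valid plan exists.

impossible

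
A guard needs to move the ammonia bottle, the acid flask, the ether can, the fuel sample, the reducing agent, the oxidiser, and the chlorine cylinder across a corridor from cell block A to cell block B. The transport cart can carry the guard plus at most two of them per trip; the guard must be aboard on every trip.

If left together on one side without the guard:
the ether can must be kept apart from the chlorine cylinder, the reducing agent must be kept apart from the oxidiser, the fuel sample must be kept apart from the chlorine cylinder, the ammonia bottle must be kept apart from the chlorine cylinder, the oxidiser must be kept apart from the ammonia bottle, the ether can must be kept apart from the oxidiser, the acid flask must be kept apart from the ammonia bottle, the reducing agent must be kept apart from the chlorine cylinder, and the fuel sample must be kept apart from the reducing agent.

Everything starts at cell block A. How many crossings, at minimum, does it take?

Whatever the first load, the items left behind include a forbidden pair without the guard. No opening move is safe, so no plan exists.

impossible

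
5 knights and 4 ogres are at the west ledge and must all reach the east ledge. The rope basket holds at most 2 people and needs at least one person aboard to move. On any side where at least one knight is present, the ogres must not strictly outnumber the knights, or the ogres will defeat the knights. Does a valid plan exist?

Yes

1. 2 ogres → the east ledge.  (the west ledge: 5K 2O; the east ledge: 0K 2O)
2. 1 ogre ← the west ledge.  (the west ledge: 5K 3O; the east ledge: 0K 1O)
3. 2 ogres → the east ledge.  (the west ledge: 5K 1O; the east ledge: 0K 3O)
4. 1 ogre ← the west ledge.  (the west ledge: 5K 2O; the east ledge: 0K 2O)
5. 2 knights → the east ledge.  (the west ledge: 3K 2O; the east ledge: 2K 2O)
6. 1 ogre ← the west ledge.  (the west ledge: 3K 3O; the east ledge: 2K 1O)
7. 1 knight and 1 ogre → the east ledge.  (the west ledge: 2K 2O; the east ledge: 3K 2O)
8. 1 knight ← the west ledge.  (the west ledge: 3K 2O; the east ledge: 2K 2O)
9. 1 knight and 1 ogre → the east ledge.  (the west ledge: 2K 1O; the east ledge: 3K 3O)
10. 1 ogre ← the west ledge.  (the west ledge: 2K 2O; the east ledge: 3K 2O)
11. 1 knight and 1 ogre → the east ledge.  (the west ledge: 1K 1O; the east ledge: 4K 3O)
12. 1 knight ← the west ledge.  (the west ledge: 2K 1O; the east ledge: 3K 3O)
13. 1 knight and 1 ogre → the east ledge.  (the west ledge: 1K 0O; the east ledge: 4K 4O)
14. 1 ogre ← the west ledge.  (the west ledge: 1K 1O; the east ledge: 4K 3O)
15. 1 knight and 1 ogre → the east ledge.  (the west ledge: 0K 0O; the east ledge: 5K 4O)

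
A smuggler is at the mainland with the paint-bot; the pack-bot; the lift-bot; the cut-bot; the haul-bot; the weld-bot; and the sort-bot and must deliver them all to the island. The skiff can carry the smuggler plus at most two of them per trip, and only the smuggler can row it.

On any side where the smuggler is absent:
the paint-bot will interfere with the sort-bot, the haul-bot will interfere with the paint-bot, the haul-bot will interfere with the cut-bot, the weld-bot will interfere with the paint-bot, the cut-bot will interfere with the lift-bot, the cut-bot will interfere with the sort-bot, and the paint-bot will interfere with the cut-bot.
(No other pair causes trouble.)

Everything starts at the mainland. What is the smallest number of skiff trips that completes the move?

11

Counting alone: the smuggler can take at most 2 across per trip to the island, so moving all 7 needs at least 4 loaded trips out, with a return between consecutive ones — at least 7 crossings.
The safety rule pushes this higher. Following every safe sequence of crossings, the most of the 7 that can be at the island as the skiff arrives there on crossings 7, 9 is 5, 6 respectively — never all 7.
So no plan with fewer than 11 crossings exists, and this one achieves 11:
1. Smuggler goes to the island with the cut-bot and the paint-bot.  [the mainland: the haul-bot, the lift-bot, the pack-bot, the sort-bot, the weld-bot | the island: the cut-bot, the paint-bot]
2. Smuggler goes back to the mainland with the paint-bot.  [the mainland: the haul-bot, the lift-bot, the pack-bot, the paint-bot, the sort-bot, the weld-bot | the island: the cut-bot]
3. Smuggler goes to the island with the pack-bot and the paint-bot.  [the mainland: the haul-bot, the lift-bot, the sort-bot, the weld-bot | the island: the cut-bot, the pack-bot, the paint-bot]
4. Smuggler goes back to the mainland with the paint-bot.  [the mainland: the haul-bot, the lift-bot, the paint-bot, the sort-bot, the weld-bot | the island: the cut-bot, the pack-bot]
5. Smuggler goes to the island with the lift-bot and the paint-bot.  [the mainland: the haul-bot, the sort-bot, the weld-bot | the island: the cut-bot, the lift-bot, the pack-bot, the paint-bot]
6. Smuggler goes back to the mainland with the cut-bot.  [the mainland: the cut-bot, the haul-bot, the sort-bot, the weld-bot | the island: the lift-bot, the pack-bot, the paint-bot]
7. Smuggler goes to the island with the haul-bot and the sort-bot.  [the mainland: the cut-bot, the weld-bot | the island: the haul-bot, the lift-bot, the pack-bot, the paint-bot, the sort-bot]
8. Smuggler goes back to the mainland with the paint-bot.  [the mainland: the cut-bot, the paint-bot, the weld-bot | the island: the haul-bot, the lift-bot, the pack-bot, the sort-bot]
9. Smuggler goes to the island with the paint-bot and the weld-bot.  [the mainland: the cut-bot | the island: the haul-bot, the lift-bot, the pack-bot, the paint-bot, the sort-bot, the weld-bot]
10. Smuggler goes back to the mainland with the paint-bot.  [the mainland: the cut-bot, the paint-bot | the island: the haul-bot, the lift-bot, the pack-bot, the sort-bot, the weld-bot]
11. Smuggler goes to the island with the cut-bot and the paint-bot.  [the mainland: — | the island: the cut-bot, the haul-bot, the lift-bot, the pack-bot, the paint-bot, the sort-bot, the weld-bot]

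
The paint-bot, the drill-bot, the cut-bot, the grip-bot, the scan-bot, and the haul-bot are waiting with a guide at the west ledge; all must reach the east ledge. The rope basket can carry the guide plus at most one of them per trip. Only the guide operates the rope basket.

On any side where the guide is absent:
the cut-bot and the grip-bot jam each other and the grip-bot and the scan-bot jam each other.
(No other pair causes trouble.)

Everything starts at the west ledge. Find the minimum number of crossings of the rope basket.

Counting alone: the guide can take at most 1 across per trip to the east ledge, so moving all 6 needs at least 6 loaded trips out, with a return between consecutive ones — at least 11 crossings.
The safety rule pushes this higher. Following every safe sequence of crossings, the most of the 6 that can be at the east ledge as the rope basket arrives there on crossing 11 is 5 — never all 6.
So no plan with fewer than 13 crossings exists, and this one achieves 13:
1. Guide goes to the east ledge with the grip-bot.  [the west ledge: the cut-bot, the drill-bot, the haul-bot, the paint-bot, the scan-bot | the east ledge: the grip-bot]
2. Guide goes back to the west ledge alone.  [the west ledge: the cut-bot, the drill-bot, the haul-bot, the paint-bot, the scan-bot | the east ledge: the grip-bot]
3. Guide goes to the east ledge with the paint-bot.  [the west ledge: the cut-bot, the drill-bot, the haul-bot, the scan-bot | the east ledge: the grip-bot, the paint-bot]
4. Guide goes back to the west ledge alone.  [the west ledge: the cut-bot, the drill-bot, the haul-bot, the scan-bot | the east ledge: the grip-bot, the paint-bot]
5. Guide goes to the east ledge with the drill-bot.  [the west ledge: the cut-bot, the haul-bot, the scan-bot | the east ledge: the drill-bot, the grip-bot, the paint-bot]
6. Guide goes back to the west ledge alone.  [the west ledge: the cut-bot, the haul-bot, the scan-bot | the east ledge: the drill-bot, the grip-bot, the paint-bot]
7. Guide goes to the east ledge with the cut-bot.  [the west ledge: the haul-bot, the scan-bot | the east ledge: the cut-bot, the drill-bot, the grip-bot, the paint-bot]
8. Guide goes back to the west ledge with the grip-bot.  [the west ledge: the grip-bot, the haul-bot, the scan-bot | the east ledge: the cut-bot, the drill-bot, the paint-bot]
9. Guide goes to the east ledge with the scan-bot.  [the west ledge: the grip-bot, the haul-bot | the east ledge: the cut-bot, the drill-bot, the paint-bot, the scan-bot]
10. Guide goes back to the west ledge alone.  [the west ledge: the grip-bot, the haul-bot | the east ledge: the cut-bot, the drill-bot, the paint-bot, the scan-bot]
11. Guide goes to the east ledge with the haul-bot.  [the west ledge: the grip-bot | the east ledge: the cut-bot, the drill-bot, the haul-bot, the paint-bot, the scan-bot]
12. Guide goes back to the west ledge alone.  [the west ledge: the grip-bot | the east ledge: the cut-bot, the drill-bot, the haul-bot, the paint-bot, the scan-bot]
13. Guide goes to the east ledge with the grip-bot.  [the west ledge: — | the east ledge: the cut-bot, the drill-bot, the grip-bot, the haul-bot, the paint-bot, the scan-bot]

13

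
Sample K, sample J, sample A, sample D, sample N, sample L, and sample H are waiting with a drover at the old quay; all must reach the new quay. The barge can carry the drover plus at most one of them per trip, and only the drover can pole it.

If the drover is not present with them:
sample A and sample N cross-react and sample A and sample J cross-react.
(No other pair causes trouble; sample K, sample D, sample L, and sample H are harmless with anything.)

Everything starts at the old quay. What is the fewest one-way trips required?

Counting alone: the drover can take at most 1 across per trip to the new quay, so moving all 7 needs at least 7 loaded trips out, with a return between consecutive ones — at least 13 crossings.
The safety rule pushes this higher. Following every safe sequence of crossings, the most of the 7 that can be at the new quay as the barge arrives there on crossing 13 is 6 — never all 7.
So no plan with fewer than 15 crossings exists, and this one achieves 15:
1. Drover goes to the new quay with sample A.
2. Drover goes back to the old quay alone.
3. Drover goes to the new quay with sample K.
4. Drover goes back to the old quay alone.
5. Drover goes to the new quay with sample J.
6. Drover goes back to the old quay with sample A.
7. Drover goes to the new quay with sample N.
8. Drover goes back to the old quay alone.
9. Drover goes to the new quay with sample D.
10. Drover goes back to the old quay alone.
11. Drover goes to the new quay with sample L.
12. Drover goes back to the old quay alone.
13. Drover goes to the new quay with sample H.
14. Drover goes back to the old quay alone.
15. Drover goes to the new quay with sample A.

15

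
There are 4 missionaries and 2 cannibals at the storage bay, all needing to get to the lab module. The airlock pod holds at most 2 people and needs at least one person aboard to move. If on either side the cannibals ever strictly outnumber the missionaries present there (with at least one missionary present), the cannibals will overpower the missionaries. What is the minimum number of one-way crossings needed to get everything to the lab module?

Counting alone: each trip to the lab module takes at most 2 across and each return brings at least 1 back, so after t trips out (and t−1 returns) at most 2t − (t−1) of the 6 are across; that first reaches 6 at t = 5, so at least 9 crossings are needed.
The plan below uses exactly 9 crossings, so it is optimal:
1. 2 cannibals → the lab module.  (the storage bay: 4M 0C; the lab module: 0M 2C)
2. 1 cannibal ← the storage bay.  (the storage bay: 4M 1C; the lab module: 0M 1C)
3. 2 missionaries → the lab module.  (the storage bay: 2M 1C; the lab module: 2M 1C)
4. 1 cannibal ← the storage bay.  (the storage bay: 2M 2C; the lab module: 2M 0C)
5. 2 cannibals → the lab module.  (the storage bay: 2M 0C; the lab module: 2M 2C)
6. 1 cannibal ← the storage bay.  (the storage bay: 2M 1C; the lab module: 2M 1C)
7. 1 missionary and 1 cannibal → the lab module.  (the storage bay: 1M 0C; the lab module: 3M 2C)
8. 1 cannibal ← the storage bay.  (the storage bay: 1M 1C; the lab module: 3M 1C)
9. 1 missionary and 1 cannibal → the lab module.  (the storage bay: 0M 0C; the lab module: 4M 2C)

9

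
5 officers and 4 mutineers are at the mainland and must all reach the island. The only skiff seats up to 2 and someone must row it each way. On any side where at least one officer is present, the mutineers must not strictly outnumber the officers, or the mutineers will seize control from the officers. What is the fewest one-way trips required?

15

Counting alone: each trip to the island takes at most 2 across and each return brings at least 1 back, so after t trips out (and t−1 returns) at most 2t − (t−1) of the 9 are across; that first reaches 9 at t = 8, so at least 15 crossings are needed.
The plan below uses exactly 15 crossings, so it is optimal:
1. 2 mutineers → the island.  (the mainland: 5O 2M; the island: 0O 2M)
2. 1 mutineer ← the mainland.  (the mainland: 5O 3M; the island: 0O 1M)
3. 2 mutineers → the island.  (the mainland: 5O 1M; the island: 0O 3M)
4. 1 mutineer ← the mainland.  (the mainland: 5O 2M; the island: 0O 2M)
5. 2 officers → the island.  (the mainland: 3O 2M; the island: 2O 2M)
6. 1 mutineer ← the mainland.  (the mainland: 3O 3M; the island: 2O 1M)
7. 1 officer and 1 mutineer → the island.  (the mainland: 2O 2M; the island: 3O 2M)
8. 1 officer ← the mainland.  (the mainland: 3O 2M; the island: 2O 2M)
9. 1 officer and 1 mutineer → the island.  (the mainland: 2O 1M; the island: 3O 3M)
10. 1 mutineer ← the mainland.  (the mainland: 2O 2M; the island: 3O 2M)
11. 1 officer and 1 mutineer → the island.  (the mainland: 1O 1M; the island: 4O 3M)
12. 1 officer ← the mainland.  (the mainland: 2O 1M; the island: 3O 3M)
13. 1 officer and 1 mutineer → the island.  (the mainland: 1O 0M; the island: 4O 4M)
14. 1 mutineer ← the mainland.  (the mainland: 1O 1M; the island: 4O 3M)
15. 1 officer and 1 mutineer → the island.  (the mainland: 0O 0M; the island: 5O 4M)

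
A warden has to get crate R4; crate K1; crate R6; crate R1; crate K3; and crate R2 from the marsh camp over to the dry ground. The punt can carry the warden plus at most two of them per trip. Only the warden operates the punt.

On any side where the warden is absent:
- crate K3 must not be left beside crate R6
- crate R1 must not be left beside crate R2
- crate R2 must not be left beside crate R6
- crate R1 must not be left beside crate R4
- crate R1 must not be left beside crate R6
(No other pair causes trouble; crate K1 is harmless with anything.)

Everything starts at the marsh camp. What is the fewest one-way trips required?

9

Counting alone: the warden can take at most 2 across per trip to the dry ground, so moving all 6 needs at least 3 loaded trips out, with a return between consecutive ones — at least 5 crossings.
The safety rule pushes this higher. Following every safe sequence of crossings, the most of the 6 that can be at the dry ground as the punt arrives there on crossings 5, 7 is 4, 5 respectively — never all 6.
So no plan with fewer than 9 crossings exists, and this one achieves 9:
1. Warden goes to the dry ground with crate R1 and crate R6.  [the marsh camp: crate K1, crate K3, crate R2, crate R4 | the dry ground: crate R1, crate R6]
2. Warden goes back to the marsh camp with crate R6.  [the marsh camp: crate K1, crate K3, crate R2, crate R4, crate R6 | the dry ground: crate R1]
3. Warden goes to the dry ground with crate R4 and crate R6.  [the marsh camp: crate K1, crate K3, crate R2 | the dry ground: crate R1, crate R4, crate R6]
4. Warden goes back to the marsh camp with crate R1.  [the marsh camp: crate K1, crate K3, crate R1, crate R2 | the dry ground: crate R4, crate R6]
5. Warden goes to the dry ground with crate K1 and crate R1.  [the marsh camp: crate K3, crate R2 | the dry ground: crate K1, crate R1, crate R4, crate R6]
6. Warden goes back to the marsh camp with crate R1.  [the marsh camp: crate K3, crate R1, crate R2 | the dry ground: crate K1, crate R4, crate R6]
7. Warden goes to the dry ground with crate K3 and crate R2.  [the marsh camp: crate R1 | the dry ground: crate K1, crate K3, crate R2, crate R4, crate R6]
8. Warden goes back to the marsh camp with crate R6.  [the marsh camp: crate R1, crate R6 | the dry ground: crate K1, crate K3, crate R2, crate R4]
9. Warden goes to the dry ground with crate R1 and crate R6.  [the marsh camp: — | the dry ground: crate K1, crate K3, crate R1, crate R2, crate R4, crate R6]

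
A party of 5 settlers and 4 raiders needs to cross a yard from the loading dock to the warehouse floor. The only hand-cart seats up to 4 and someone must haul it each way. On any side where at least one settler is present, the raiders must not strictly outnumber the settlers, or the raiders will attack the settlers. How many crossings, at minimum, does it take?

Counting alone: each trip to the warehouse floor takes at most 4 across and each return brings at least 1 back, so after t trips out (and t−1 returns) at most 4t − (t−1) of the 9 are across; that first reaches 9 at t = 3, so at least 5 crossings are needed.
The plan below uses exactly 5 crossings, so it is optimal:
1. 3 raiders → the warehouse floor.  (the loading dock: 5S 1R; the warehouse floor: 0S 3R)
2. 1 raider ← the loading dock.  (the loading dock: 5S 2R; the warehouse floor: 0S 2R)
3. 3 settlers and 1 raider → the warehouse floor.  (the loading dock: 2S 1R; the warehouse floor: 3S 3R)
4. 1 raider ← the loading dock.  (the loading dock: 2S 2R; the warehouse floor: 3S 2R)
5. 2 settlers and 2 raiders → the warehouse floor.  (the loading dock: 0S 0R; the warehouse floor: 5S 4R)

5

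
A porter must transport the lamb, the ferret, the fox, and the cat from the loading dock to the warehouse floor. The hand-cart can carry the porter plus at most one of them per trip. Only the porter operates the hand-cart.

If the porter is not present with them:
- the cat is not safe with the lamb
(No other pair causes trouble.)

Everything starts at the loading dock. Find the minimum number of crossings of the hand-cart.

Counting alone: the porter can take at most 1 across per trip to the warehouse floor, so moving all 4 needs at least 4 loaded trips out, with a return between consecutive ones — at least 7 crossings.
The plan below uses exactly 7 crossings, so it is optimal:
1. Porter goes to the warehouse floor with the lamb.  [the loading dock: the cat, the ferret, the fox | the warehouse floor: the lamb]
2. Porter goes back to the loading dock alone.  [the loading dock: the cat, the ferret, the fox | the warehouse floor: the lamb]
3. Porter goes to the warehouse floor with the ferret.  [the loading dock: the cat, the fox | the warehouse floor: the ferret, the lamb]
4. Porter goes back to the loading dock alone.  [the loading dock: the cat, the fox | the warehouse floor: the ferret, the lamb]
5. Porter goes to the warehouse floor with the fox.  [the loading dock: the cat | the warehouse floor: the ferret, the fox, the lamb]
6. Porter goes back to the loading dock alone.  [the loading dock: the cat | the warehouse floor: the ferret, the fox, the lamb]
7. Porter goes to the warehouse floor with the cat.  [the loading dock: — | the warehouse floor: the cat, the ferret, the fox, the lamb]

7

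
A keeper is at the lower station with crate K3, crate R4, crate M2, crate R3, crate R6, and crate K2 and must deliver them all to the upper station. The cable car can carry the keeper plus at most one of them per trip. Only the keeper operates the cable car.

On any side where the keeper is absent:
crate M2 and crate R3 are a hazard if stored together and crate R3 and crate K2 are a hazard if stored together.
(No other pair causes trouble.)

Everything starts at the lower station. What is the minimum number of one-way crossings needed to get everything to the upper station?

Counting alone: the keeper can take at most 1 across per trip to the upper station, so moving all 6 needs at least 6 loaded trips out, with a return between consecutive ones — at least 11 crossings.
The safety rule pushes this higher. Following every safe sequence of crossings, the most of the 6 that can be at the upper station as the cable car arrives there on crossing 11 is 5 — never all 6.
So no plan with fewer than 13 crossings exists, and this one achieves 13:
1. Keeper goes to the upper station with crate R3.
2. Keeper goes back to the lower station alone.
3. Keeper goes to the upper station with crate K3.
4. Keeper goes back to the lower station alone.
5. Keeper goes to the upper station with crate R4.
6. Keeper goes back to the lower station alone.
7. Keeper goes to the upper station with crate M2.
8. Keeper goes back to the lower station with crate R3.
9. Keeper goes to the upper station with crate K2.
10. Keeper goes back to the lower station alone.
11. Keeper goes to the upper station with crate R6.
12. Keeper goes back to the lower station alone.
13. Keeper goes to the upper station with crate R3.

13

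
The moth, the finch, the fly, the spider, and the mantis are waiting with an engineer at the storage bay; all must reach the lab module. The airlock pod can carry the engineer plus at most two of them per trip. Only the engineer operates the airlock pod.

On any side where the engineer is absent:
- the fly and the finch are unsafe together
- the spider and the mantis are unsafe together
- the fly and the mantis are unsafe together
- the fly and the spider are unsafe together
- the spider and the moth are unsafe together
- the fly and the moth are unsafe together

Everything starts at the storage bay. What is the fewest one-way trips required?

Counting alone: the engineer can take at most 2 across per trip to the lab module, so moving all 5 needs at least 3 loaded trips out, with a return between consecutive ones — at least 5 crossings.
The safety rule pushes this higher. Following every safe sequence of crossings, the most of the 5 that can be at the lab module as the airlock pod arrives there on crossing 5 is 4 — never all 5.
So no plan with fewer than 7 crossings exists, and this one achieves 7:
1. Engineer goes to the lab module with the fly and the spider.
2. Engineer goes back to the storage bay with the fly.
3. Engineer goes to the lab module with the finch and the fly.
4. Engineer goes back to the storage bay with the fly.
5. Engineer goes to the lab module with the mantis and the moth.
6. Engineer goes back to the storage bay with the spider.
7. Engineer goes to the lab module with the fly and the spider.

7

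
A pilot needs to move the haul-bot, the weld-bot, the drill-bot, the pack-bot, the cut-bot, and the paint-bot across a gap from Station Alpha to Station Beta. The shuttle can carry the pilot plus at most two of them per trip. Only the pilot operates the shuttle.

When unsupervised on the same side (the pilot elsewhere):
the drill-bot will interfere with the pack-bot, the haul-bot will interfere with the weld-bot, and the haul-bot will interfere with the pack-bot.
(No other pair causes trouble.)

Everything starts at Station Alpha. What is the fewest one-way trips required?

5

Counting alone: the pilot can take at most 2 across per trip to Station Beta, so moving all 6 needs at least 3 loaded trips out, with a return between consecutive ones — at least 5 crossings.
The plan below uses exactly 5 crossings, so it is optimal:
1. Pilot goes to Station Beta with the drill-bot and the haul-bot.  [Station Alpha: the cut-bot, the pack-bot, the paint-bot, the weld-bot | Station Beta: the drill-bot, the haul-bot]
2. Pilot goes back to Station Alpha alone.  [Station Alpha: the cut-bot, the pack-bot, the paint-bot, the weld-bot | Station Beta: the drill-bot, the haul-bot]
3. Pilot goes to Station Beta with the cut-bot and the paint-bot.  [Station Alpha: the pack-bot, the weld-bot | Station Beta: the cut-bot, the drill-bot, the haul-bot, the paint-bot]
4. Pilot goes back to Station Alpha alone.  [Station Alpha: the pack-bot, the weld-bot | Station Beta: the cut-bot, the drill-bot, the haul-bot, the paint-bot]
5. Pilot goes to Station Beta with the pack-bot and the weld-bot.  [Station Alpha: — | Station Beta: the cut-bot, the drill-bot, the haul-bot, the pack-bot, the paint-bot, the weld-bot]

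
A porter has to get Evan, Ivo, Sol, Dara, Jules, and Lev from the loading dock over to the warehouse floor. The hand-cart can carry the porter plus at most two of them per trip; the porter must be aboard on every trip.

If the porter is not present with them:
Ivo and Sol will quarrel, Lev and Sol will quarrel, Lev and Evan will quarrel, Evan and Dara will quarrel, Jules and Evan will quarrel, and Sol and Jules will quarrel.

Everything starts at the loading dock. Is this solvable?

1. Porter goes to the warehouse floor with Evan and Sol.  [the loading dock: Dara, Ivo, Jules, Lev | the warehouse floor: Evan, Sol]
2. Porter goes back to the loading dock alone.  [the loading dock: Dara, Ivo, Jules, Lev | the warehouse floor: Evan, Sol]
3. Porter goes to the warehouse floor with Dara and Ivo.  [the loading dock: Jules, Lev | the warehouse floor: Dara, Evan, Ivo, Sol]
4. Porter goes back to the loading dock with Evan and Sol.  [the loading dock: Evan, Jules, Lev, Sol | the warehouse floor: Dara, Ivo]
5. Porter goes to the warehouse floor with Jules and Lev.  [the loading dock: Evan, Sol | the warehouse floor: Dara, Ivo, Jules, Lev]
6. Porter goes back to the loading dock alone.  [the loading dock: Evan, Sol | the warehouse floor: Dara, Ivo, Jules, Lev]
7. Porter goes to the warehouse floor with Evan and Sol.  [the loading dock: — | the warehouse floor: Dara, Evan, Ivo, Jules, Lev, Sol]

Yes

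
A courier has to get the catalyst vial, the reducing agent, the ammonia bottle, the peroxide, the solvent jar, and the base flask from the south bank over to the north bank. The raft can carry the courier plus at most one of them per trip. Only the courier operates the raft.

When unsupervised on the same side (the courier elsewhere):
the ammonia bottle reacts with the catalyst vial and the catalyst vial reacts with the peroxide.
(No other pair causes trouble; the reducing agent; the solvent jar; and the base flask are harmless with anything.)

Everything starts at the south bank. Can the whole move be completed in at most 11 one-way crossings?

No

Counting alone: the courier can take at most 1 across per trip to the north bank, so moving all 6 needs at least 6 loaded trips out, with a return between consecutive ones — at least 11 crossings.
The safety rule pushes this higher. Following every safe sequence of crossings, the most of the 6 that can be at the north bank as the raft arrives there on crossing 11 is 5 — never all 6.
So the move cannot be finished within 11 crossings. (The shortest complete plan takes 13:)
1. Courier goes to the north bank with the catalyst vial.  [the south bank: the ammonia bottle, the base flask, the peroxide, the reducing agent, the solvent jar | the north bank: the catalyst vial]
2. Courier goes back to the south bank alone.  [the south bank: the ammonia bottle, the base flask, the peroxide, the reducing agent, the solvent jar | the north bank: the catalyst vial]
3. Courier goes to the north bank with the reducing agent.  [the south bank: the ammonia bottle, the base flask, the peroxide, the solvent jar | the north bank: the catalyst vial, the reducing agent]
4. Courier goes back to the south bank alone.  [the south bank: the ammonia bottle, the base flask, the peroxide, the solvent jar | the north bank: the catalyst vial, the reducing agent]
5. Courier goes to the north bank with the ammonia bottle.  [the south bank: the base flask, the peroxide, the solvent jar | the north bank: the ammonia bottle, the catalyst vial, the reducing agent]
6. Courier goes back to the south bank with the catalyst vial.  [the south bank: the base flask, the catalyst vial, the peroxide, the solvent jar | the north bank: the ammonia bottle, the reducing agent]
7. Courier goes to the north bank with the peroxide.  [the south bank: the base flask, the catalyst vial, the solvent jar | the north bank: the ammonia bottle, the peroxide, the reducing agent]
8. Courier goes back to the south bank alone.  [the south bank: the base flask, the catalyst vial, the solvent jar | the north bank: the ammonia bottle, the peroxide, the reducing agent]
9. Courier goes to the north bank with the solvent jar.  [the south bank: the base flask, the catalyst vial | the north bank: the ammonia bottle, the peroxide, the reducing agent, the solvent jar]
10. Courier goes back to the south bank alone.  [the south bank: the base flask, the catalyst vial | the north bank: the ammonia bottle, the peroxide, the reducing agent, the solvent jar]
11. Courier goes to the north bank with the base flask.  [the south bank: the catalyst vial | the north bank: the ammonia bottle, the base flask, the peroxide, the reducing agent, the solvent jar]
12. Courier goes back to the south bank alone.  [the south bank: the catalyst vial | the north bank: the ammonia bottle, the base flask, the peroxide, the reducing agent, the solvent jar]
13. Courier goes to the north bank with the catalyst vial.  [the south bank: — | the north bank: the ammonia bottle, the base flask, the catalyst vial, the peroxide, the reducing agent, the solvent jar]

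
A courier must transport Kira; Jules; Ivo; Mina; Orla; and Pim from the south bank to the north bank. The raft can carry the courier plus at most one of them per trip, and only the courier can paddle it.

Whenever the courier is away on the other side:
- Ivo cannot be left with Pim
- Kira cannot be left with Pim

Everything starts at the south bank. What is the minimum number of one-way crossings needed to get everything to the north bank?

13

Counting alone: the courier can take at most 1 across per trip to the north bank, so moving all 6 needs at least 6 loaded trips out, with a return between consecutive ones — at least 11 crossings.
The safety rule pushes this higher. Following every safe sequence of crossings, the most of the 6 that can be at the north bank as the raft arrives there on crossing 11 is 5 — never all 6.
So no plan with fewer than 13 crossings exists, and this one achieves 13:
1. Courier goes to the north bank with Pim.  [the south bank: Ivo, Jules, Kira, Mina, Orla | the north bank: Pim]
2. Courier goes back to the south bank alone.  [the south bank: Ivo, Jules, Kira, Mina, Orla | the north bank: Pim]
3. Courier goes to the north bank with Kira.  [the south bank: Ivo, Jules, Mina, Orla | the north bank: Kira, Pim]
4. Courier goes back to the south bank with Pim.  [the south bank: Ivo, Jules, Mina, Orla, Pim | the north bank: Kira]
5. Courier goes to the north bank with Ivo.  [the south bank: Jules, Mina, Orla, Pim | the north bank: Ivo, Kira]
6. Courier goes back to the south bank alone.  [the south bank: Jules, Mina, Orla, Pim | the north bank: Ivo, Kira]
7. Courier goes to the north bank with Jules.  [the south bank: Mina, Orla, Pim | the north bank: Ivo, Jules, Kira]
8. Courier goes back to the south bank alone.  [the south bank: Mina, Orla, Pim | the north bank: Ivo, Jules, Kira]
9. Courier goes to the north bank with Mina.  [the south bank: Orla, Pim | the north bank: Ivo, Jules, Kira, Mina]
10. Courier goes back to the south bank alone.  [the south bank: Orla, Pim | the north bank: Ivo, Jules, Kira, Mina]
11. Courier goes to the north bank with Orla.  [the south bank: Pim | the north bank: Ivo, Jules, Kira, Mina, Orla]
12. Courier goes back to the south bank alone.  [the south bank: Pim | the north bank: Ivo, Jules, Kira, Mina, Orla]
13. Courier goes to the north bank with Pim.  [the south bank: — | the north bank: Ivo, Jules, Kira, Mina, Orla, Pim]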